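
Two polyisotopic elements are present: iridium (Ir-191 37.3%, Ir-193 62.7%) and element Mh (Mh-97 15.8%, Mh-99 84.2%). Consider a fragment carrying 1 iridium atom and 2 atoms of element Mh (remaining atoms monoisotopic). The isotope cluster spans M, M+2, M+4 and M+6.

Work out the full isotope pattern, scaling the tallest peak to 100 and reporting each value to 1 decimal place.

Iridium pattern (n=1): 0.3730 : 0.6270
Element Mh pattern (n=2): 0.024964 : 0.266072 : 0.708964
Convolve the two distributions (both contribute in 2-u steps):
  M: 0.3730×0.024964 = 0.009312
  M+2: 0.3730×0.266072 + 0.6270×0.024964 = 0.114897
  M+4: 0.3730×0.708964 + 0.6270×0.266072 = 0.431271
  M+6: 0.6270×0.708964 = 0.444520
Scale to base peak (0.444520) = 100: 2.1 : 25.8 : 97.0 : 100.0

2.1 : 25.8 : 97.0 : 100.0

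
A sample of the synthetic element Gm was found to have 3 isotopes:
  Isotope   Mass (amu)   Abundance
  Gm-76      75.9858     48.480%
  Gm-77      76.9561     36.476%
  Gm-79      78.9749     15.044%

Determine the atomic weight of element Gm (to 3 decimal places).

Ar = Σ fᵢ·mᵢ = 0.48480 × 75.9858 + 0.36476 × 76.9561 + 0.15044 × 78.9749
= 36.83792 + 28.07051 + 11.88098 = 76.78941 amu

76.789 amu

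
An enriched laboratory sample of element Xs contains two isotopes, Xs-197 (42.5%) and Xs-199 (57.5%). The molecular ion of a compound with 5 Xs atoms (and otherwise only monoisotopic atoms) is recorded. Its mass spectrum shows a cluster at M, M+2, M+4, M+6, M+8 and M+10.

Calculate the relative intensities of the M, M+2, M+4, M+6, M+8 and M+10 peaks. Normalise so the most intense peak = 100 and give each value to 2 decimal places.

4.04 : 27.32 : 73.91 : 100.00 : 67.65 : 18.30

The 5 Xs atoms are independent, so intensities follow the terms of (0.425 + 0.575)^5.
P(M) = 0.425^5 = 0.013866
P(M+2) = 5 × 0.425^4 × 0.575^1 = 0.093798
P(M+4) = 10 × 0.425^3 × 0.575^2 = 0.253806
P(M+6) = 10 × 0.425^2 × 0.575^3 = 0.343385
P(M+8) = 5 × 0.425^1 × 0.575^4 = 0.232290
P(M+10) = 0.575^5 = 0.062855
The M+6 peak is largest (0.343385); scaling to 100 gives 4.04 : 27.32 : 73.91 : 100.00 : 67.65 : 18.30.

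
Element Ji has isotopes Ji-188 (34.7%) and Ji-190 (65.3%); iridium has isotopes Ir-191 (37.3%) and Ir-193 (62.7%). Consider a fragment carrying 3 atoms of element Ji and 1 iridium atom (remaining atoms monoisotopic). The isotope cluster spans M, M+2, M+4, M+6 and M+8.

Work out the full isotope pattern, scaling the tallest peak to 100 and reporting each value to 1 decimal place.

Element Ji pattern (n=3): 0.04178192 : 0.23588123 : 0.44389177 : 0.27844508
Iridium pattern (n=1): 0.3730 : 0.6270
Convolve the two distributions (both contribute in 2-u steps):
  M: 0.04178192×0.3730 = 0.015585
  M+2: 0.04178192×0.6270 + 0.23588123×0.3730 = 0.114181
  M+4: 0.23588123×0.6270 + 0.44389177×0.3730 = 0.313469
  M+6: 0.44389177×0.6270 + 0.27844508×0.3730 = 0.382180
  M+8: 0.27844508×0.6270 = 0.174585
Scale to base peak (0.382180) = 100: 4.1 : 29.9 : 82.0 : 100.0 : 45.7

4.1 : 29.9 : 82.0 : 100.0 : 45.7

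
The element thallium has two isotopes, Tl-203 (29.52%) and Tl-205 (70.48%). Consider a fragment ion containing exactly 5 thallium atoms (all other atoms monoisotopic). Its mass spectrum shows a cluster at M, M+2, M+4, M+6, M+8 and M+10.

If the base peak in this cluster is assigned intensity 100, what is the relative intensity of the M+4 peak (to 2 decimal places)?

35.09

Binomial terms of (0.2952 + 0.7048)^5: M 0.0022, M+2 0.0268, M+4 0.1278, M+6 0.3051, M+8 0.3642, M+10 0.1739 → M+8 is the base peak.
P(M+8) = C(5,4) × 0.2952^1 × 0.7048^4 = 5 × 0.2952 × 0.24675365 = 0.364208 (base)
P(M+4) = C(5,2) × 0.2952^3 × 0.7048^2 = 10 × 0.02572463 × 0.49674304 = 0.127785
Relative intensity = 0.127785 / 0.364208 × 100 = 35.09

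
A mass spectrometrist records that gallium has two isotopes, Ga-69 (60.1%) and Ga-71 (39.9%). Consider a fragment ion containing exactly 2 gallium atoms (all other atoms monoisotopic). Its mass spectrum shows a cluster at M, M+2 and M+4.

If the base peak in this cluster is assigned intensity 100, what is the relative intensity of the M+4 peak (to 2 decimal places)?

Term probabilities: M 0.3612, M+2 0.4796, M+4 0.1592. Base peak = M+2.
P(M+2) = C(2,1) × 0.601^1 × 0.399^1 = 2 × 0.6010 × 0.3990 = 0.479598 (base)
P(M+4) = C(2,2) × 0.601^0 × 0.399^2 = 1 × 1.0000 × 0.159201 = 0.159201
Relative intensity = 0.159201 / 0.479598 × 100 = 33.19

33.19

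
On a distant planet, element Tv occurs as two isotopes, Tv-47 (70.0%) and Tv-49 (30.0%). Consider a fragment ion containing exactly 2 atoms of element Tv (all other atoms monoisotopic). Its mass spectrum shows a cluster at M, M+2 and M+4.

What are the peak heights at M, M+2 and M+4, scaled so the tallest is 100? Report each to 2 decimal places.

100.00 : 85.71 : 18.37

The 2 Tv atoms are independent, so intensities follow the terms of (0.700 + 0.300)^2.
P(M) = 0.700^2 = 0.490000
P(M+2) = 2 × 0.700^1 × 0.300^1 = 0.420000
P(M+4) = 0.300^2 = 0.090000
The M peak is largest (0.490000); scaling to 100 gives 100.00 : 85.71 : 18.37.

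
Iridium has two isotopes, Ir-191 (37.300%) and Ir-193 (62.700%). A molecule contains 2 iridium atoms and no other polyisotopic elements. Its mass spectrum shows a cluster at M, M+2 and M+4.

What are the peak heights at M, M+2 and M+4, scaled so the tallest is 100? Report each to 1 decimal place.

29.7 : 100.0 : 84.0

Each Ir atom is independently Ir-191 (p = 0.37300) or Ir-193 (q = 0.62700); the cluster is the binomial expansion (p + q)^2.
P(M) = 0.37300^2 = 0.139129
P(M+2) = 2 × 0.37300^1 × 0.62700^1 = 0.467742
P(M+4) = 0.62700^2 = 0.393129
The M+2 peak is largest (0.467742); scaling to 100 gives 29.7 : 100.0 : 84.0.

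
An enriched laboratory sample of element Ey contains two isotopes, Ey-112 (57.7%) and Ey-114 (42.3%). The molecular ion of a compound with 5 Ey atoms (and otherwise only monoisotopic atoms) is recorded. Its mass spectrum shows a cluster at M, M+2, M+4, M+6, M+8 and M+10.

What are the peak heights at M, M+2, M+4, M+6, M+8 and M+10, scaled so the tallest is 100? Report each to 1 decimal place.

The 5 Ey atoms are independent, so intensities follow the terms of (0.577 + 0.423)^5.
P(M) = 0.577^5 = 0.063956
P(M+2) = 5 × 0.577^4 × 0.423^1 = 0.234430
P(M+4) = 10 × 0.577^3 × 0.423^2 = 0.343723
P(M+6) = 10 × 0.577^2 × 0.423^3 = 0.251984
P(M+8) = 5 × 0.577^1 × 0.423^4 = 0.092365
P(M+10) = 0.423^5 = 0.013543
The M+4 peak is largest (0.343723); scaling to 100 gives 18.6 : 68.2 : 100.0 : 73.3 : 26.9 : 3.9.

18.6 : 68.2 : 100.0 : 73.3 : 26.9 : 3.9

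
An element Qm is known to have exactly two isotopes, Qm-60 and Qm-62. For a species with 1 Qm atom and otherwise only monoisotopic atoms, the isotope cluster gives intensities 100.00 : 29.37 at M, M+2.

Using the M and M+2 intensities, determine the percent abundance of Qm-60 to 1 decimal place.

Let p = fractional abundance of Qm-60. I(M+2)/I(M) = [C(1,1)·p^0·(1−p)] / p^1 = 1·(1−p)/p = 29.37/100.00 = 0.2937
(1−p)/p = 0.2937/1 = 0.2937  ⇒  p = 1/(1 + 0.2937) = 0.7730
Qm-60: 77.3%, Qm-62: 22.7%.

77.3%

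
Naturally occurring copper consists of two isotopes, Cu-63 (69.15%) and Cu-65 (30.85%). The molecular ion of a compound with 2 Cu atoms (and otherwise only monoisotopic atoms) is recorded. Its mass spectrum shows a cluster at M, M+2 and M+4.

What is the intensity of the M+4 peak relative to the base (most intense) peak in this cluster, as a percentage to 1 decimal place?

Binomial terms of (0.6915 + 0.3085)^2: M 0.4782, M+2 0.4267, M+4 0.0952 → M is the base peak.
P(M) = C(2,0) × 0.6915^2 × 0.3085^0 = 1 × 0.47817225 × 1.0000 = 0.478172 (base)
P(M+4) = C(2,2) × 0.6915^0 × 0.3085^2 = 1 × 1.0000 × 0.09517225 = 0.095172
Relative intensity = 0.095172 / 0.478172 × 100 = 19.9

19.9%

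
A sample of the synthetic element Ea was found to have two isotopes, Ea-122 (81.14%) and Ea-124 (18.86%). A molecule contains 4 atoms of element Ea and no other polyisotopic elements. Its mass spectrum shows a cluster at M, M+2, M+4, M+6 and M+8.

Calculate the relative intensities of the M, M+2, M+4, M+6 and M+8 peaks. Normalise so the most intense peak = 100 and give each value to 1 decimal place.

Expanding (0.8114 + 0.1886)^4:
P(M) = 0.8114^4 = 0.433451
P(M+2) = 4 × 0.8114^3 × 0.1886^1 = 0.403002
P(M+4) = 6 × 0.8114^2 × 0.1886^2 = 0.140509
P(M+6) = 4 × 0.8114^1 × 0.1886^3 = 0.021773
P(M+8) = 0.1886^4 = 0.001265
The M peak is largest (0.433451); scaling to 100 gives 100.0 : 93.0 : 32.4 : 5.0 : 0.3.

100.0 : 93.0 : 32.4 : 5.0 : 0.3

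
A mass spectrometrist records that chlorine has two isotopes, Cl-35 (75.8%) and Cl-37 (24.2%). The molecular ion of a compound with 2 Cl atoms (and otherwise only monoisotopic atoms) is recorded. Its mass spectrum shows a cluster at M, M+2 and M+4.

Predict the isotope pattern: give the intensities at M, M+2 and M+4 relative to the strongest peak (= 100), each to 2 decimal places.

Each Cl atom is independently Cl-35 (p = 0.758) or Cl-37 (q = 0.242); the cluster is the binomial expansion (p + q)^2.
P(M) = 0.758^2 = 0.574564
P(M+2) = 2 × 0.758^1 × 0.242^1 = 0.366872
P(M+4) = 0.242^2 = 0.058564
The M peak is largest (0.574564); scaling to 100 gives 100.00 : 63.85 : 10.19.

100.00 : 63.85 : 10.19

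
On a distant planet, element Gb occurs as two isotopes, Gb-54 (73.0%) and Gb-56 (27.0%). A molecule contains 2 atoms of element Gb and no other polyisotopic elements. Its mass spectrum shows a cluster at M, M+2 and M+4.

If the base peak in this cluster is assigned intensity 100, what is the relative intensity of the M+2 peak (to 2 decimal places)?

(0.730 + 0.270)^2 gives M 0.5329, M+2 0.3942, M+4 0.0729; the largest is M.
P(M) = C(2,0) × 0.730^2 × 0.270^0 = 1 × 0.5329 × 1.0000 = 0.532900 (base)
P(M+2) = C(2,1) × 0.730^1 × 0.270^1 = 2 × 0.7300 × 0.2700 = 0.394200
Relative intensity = 0.394200 / 0.532900 × 100 = 73.97

73.97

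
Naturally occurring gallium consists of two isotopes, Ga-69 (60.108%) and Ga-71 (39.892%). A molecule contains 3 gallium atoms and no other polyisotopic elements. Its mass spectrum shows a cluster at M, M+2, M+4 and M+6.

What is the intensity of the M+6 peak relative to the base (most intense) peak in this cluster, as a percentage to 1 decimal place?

14.7%

(0.60108 + 0.39892)^3 gives M 0.2172, M+2 0.4324, M+4 0.2870, M+6 0.0635; the largest is M+2.
P(M+2) = C(3,1) × 0.60108^2 × 0.39892^1 = 3 × 0.36129717 × 0.39892 = 0.432386 (base)
P(M+6) = C(3,3) × 0.60108^0 × 0.39892^3 = 1 × 1.0000 × 0.063483 = 0.063483
Relative intensity = 0.063483 / 0.432386 × 100 = 14.7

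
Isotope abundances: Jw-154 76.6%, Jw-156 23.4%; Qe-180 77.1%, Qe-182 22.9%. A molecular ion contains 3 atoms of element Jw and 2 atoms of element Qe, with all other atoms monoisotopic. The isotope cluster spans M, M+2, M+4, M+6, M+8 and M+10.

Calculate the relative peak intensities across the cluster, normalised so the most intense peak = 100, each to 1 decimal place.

Element Jw pattern (n=3): 0.4494551 : 0.41190271 : 0.12582929 : 0.0128129
Element Qe pattern (n=2): 0.594441 : 0.353118 : 0.052441
Convolve the two distributions (both contribute in 2-u steps):
  M: 0.4494551×0.594441 = 0.267175
  M+2: 0.4494551×0.353118 + 0.41190271×0.594441 = 0.403563
  M+4: 0.4494551×0.052441 + 0.41190271×0.353118 + 0.12582929×0.594441 = 0.243818
  M+6: 0.41190271×0.052441 + 0.12582929×0.353118 + 0.0128129×0.594441 = 0.073650
  M+8: 0.12582929×0.052441 + 0.0128129×0.353118 = 0.011123
  M+10: 0.0128129×0.052441 = 0.000672
Scale to base peak (0.403563) = 100: 66.2 : 100.0 : 60.4 : 18.2 : 2.8 : 0.2

66.2 : 100.0 : 60.4 : 18.2 : 2.8 : 0.2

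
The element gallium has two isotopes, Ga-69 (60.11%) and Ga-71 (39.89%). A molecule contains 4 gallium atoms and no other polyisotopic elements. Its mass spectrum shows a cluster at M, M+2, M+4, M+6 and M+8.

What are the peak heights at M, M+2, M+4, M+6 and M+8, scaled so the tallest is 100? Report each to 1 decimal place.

Each Ga atom is independently Ga-69 (p = 0.6011) or Ga-71 (q = 0.3989); the cluster is the binomial expansion (p + q)^4.
P(M) = 0.6011^4 = 0.130553
P(M+2) = 4 × 0.6011^3 × 0.3989^1 = 0.346549
P(M+4) = 6 × 0.6011^2 × 0.3989^2 = 0.344963
P(M+6) = 4 × 0.6011^1 × 0.3989^3 = 0.152616
P(M+8) = 0.3989^4 = 0.025320
The M+2 peak is largest (0.346549); scaling to 100 gives 37.7 : 100.0 : 99.5 : 44.0 : 7.3.

37.7 : 100.0 : 99.5 : 44.0 : 7.3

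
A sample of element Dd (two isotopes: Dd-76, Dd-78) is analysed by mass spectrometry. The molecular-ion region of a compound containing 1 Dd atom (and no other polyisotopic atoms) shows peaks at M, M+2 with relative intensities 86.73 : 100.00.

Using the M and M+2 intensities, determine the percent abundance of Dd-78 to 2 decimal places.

53.55%

Let p = fractional abundance of Dd-76. I(M+2)/I(M) = [C(1,1)·p^0·(1−p)] / p^1 = 1·(1−p)/p = 100.00/86.73 = 1.1530
(1−p)/p = 1.1530/1 = 1.1530  ⇒  p = 1/(1 + 1.1530) = 0.4645
Dd-76: 46.45%, Dd-78: 53.55%.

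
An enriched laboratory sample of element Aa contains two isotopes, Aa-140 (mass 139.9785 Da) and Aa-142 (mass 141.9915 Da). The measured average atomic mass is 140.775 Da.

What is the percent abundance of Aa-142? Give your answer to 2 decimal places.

With x = fraction of Aa-140 (so Aa-142 is 1 − x):
139.9785·x + 141.9915·(1 − x) = 140.775
(139.9785 − 141.9915)·x = 140.775 − 141.9915
x = -1.2165 / -2.0130 = 0.60432 → 60.43% Aa-140, 39.57% Aa-142.

39.57%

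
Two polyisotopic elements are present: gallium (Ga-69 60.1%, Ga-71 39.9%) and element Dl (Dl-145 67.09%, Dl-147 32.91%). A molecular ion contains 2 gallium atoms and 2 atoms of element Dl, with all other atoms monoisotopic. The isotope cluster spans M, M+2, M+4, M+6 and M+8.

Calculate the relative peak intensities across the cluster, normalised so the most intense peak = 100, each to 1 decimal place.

Gallium pattern (n=2): 0.361201 : 0.479598 : 0.159201
Element Dl pattern (n=2): 0.45010681 : 0.44158638 : 0.10830681
Convolve the two distributions (both contribute in 2-u steps):
  M: 0.361201×0.45010681 = 0.162579
  M+2: 0.361201×0.44158638 + 0.479598×0.45010681 = 0.375372
  M+4: 0.361201×0.10830681 + 0.479598×0.44158638 + 0.159201×0.45010681 = 0.322562
  M+6: 0.479598×0.10830681 + 0.159201×0.44158638 = 0.122245
  M+8: 0.159201×0.10830681 = 0.017243
Scale to base peak (0.375372) = 100: 43.3 : 100.0 : 85.9 : 32.6 : 4.6

43.3 : 100.0 : 85.9 : 32.6 : 4.6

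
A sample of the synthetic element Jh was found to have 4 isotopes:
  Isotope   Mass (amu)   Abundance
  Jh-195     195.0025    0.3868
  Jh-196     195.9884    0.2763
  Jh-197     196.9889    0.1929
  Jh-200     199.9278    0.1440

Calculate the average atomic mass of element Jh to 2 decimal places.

196.37 amu

The abundance-weighted mean is 0.3868 × 195.0025 + 0.2763 × 195.9884 + 0.1929 × 196.9889 + 0.1440 × 199.9278
= 75.42697 + 54.15159 + 37.99916 + 28.78960 = 196.36732 amu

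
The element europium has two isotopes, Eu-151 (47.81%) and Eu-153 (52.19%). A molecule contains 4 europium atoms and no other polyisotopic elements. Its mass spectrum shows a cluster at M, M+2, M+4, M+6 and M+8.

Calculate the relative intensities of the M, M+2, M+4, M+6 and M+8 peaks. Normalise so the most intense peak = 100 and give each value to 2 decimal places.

13.99 : 61.07 : 100.00 : 72.77 : 19.86

The 4 Eu atoms are independent, so intensities follow the terms of (0.4781 + 0.5219)^4.
P(M) = 0.4781^4 = 0.052249
P(M+2) = 4 × 0.4781^3 × 0.5219^1 = 0.228141
P(M+4) = 6 × 0.4781^2 × 0.5219^2 = 0.373563
P(M+6) = 4 × 0.4781^1 × 0.5219^3 = 0.271857
P(M+8) = 0.5219^4 = 0.074191
The M+4 peak is largest (0.373563); scaling to 100 gives 13.99 : 61.07 : 100.00 : 72.77 : 19.86.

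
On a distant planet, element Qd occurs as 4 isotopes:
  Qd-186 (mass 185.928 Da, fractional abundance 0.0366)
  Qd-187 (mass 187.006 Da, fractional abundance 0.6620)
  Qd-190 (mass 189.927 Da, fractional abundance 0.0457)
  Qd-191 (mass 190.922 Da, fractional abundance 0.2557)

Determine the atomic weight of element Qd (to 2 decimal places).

Weight each isotope mass by its fractional abundance: 0.0366 × 185.928 + 0.6620 × 187.006 + 0.0457 × 189.927 + 0.2557 × 190.922
= 6.8050 + 123.7980 + 8.6797 + 48.8188 = 188.1015 Da

188.10 Da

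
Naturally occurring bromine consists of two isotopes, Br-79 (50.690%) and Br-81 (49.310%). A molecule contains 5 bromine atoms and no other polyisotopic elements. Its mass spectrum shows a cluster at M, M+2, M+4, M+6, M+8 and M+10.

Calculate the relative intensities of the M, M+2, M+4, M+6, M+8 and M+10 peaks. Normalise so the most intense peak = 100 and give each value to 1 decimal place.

10.6 : 51.4 : 100.0 : 97.3 : 47.3 : 9.2

The 5 Br atoms are independent, so intensities follow the terms of (0.50690 + 0.49310)^5.
P(M) = 0.50690^5 = 0.033467
P(M+2) = 5 × 0.50690^4 × 0.49310^1 = 0.162777
P(M+4) = 10 × 0.50690^3 × 0.49310^2 = 0.316692
P(M+6) = 10 × 0.50690^2 × 0.49310^3 = 0.308070
P(M+8) = 5 × 0.50690^1 × 0.49310^4 = 0.149842
P(M+10) = 0.49310^5 = 0.029152
The M+4 peak is largest (0.316692); scaling to 100 gives 10.6 : 51.4 : 100.0 : 97.3 : 47.3 : 9.2.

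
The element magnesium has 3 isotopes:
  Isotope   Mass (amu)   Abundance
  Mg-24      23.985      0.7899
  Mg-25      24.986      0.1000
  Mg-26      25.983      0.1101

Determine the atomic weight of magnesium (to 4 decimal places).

Average mass = Σ (abundance × isotope mass) = 0.7899 × 23.985 + 0.1000 × 24.986 + 0.1101 × 25.983
= 18.94575 + 2.49860 + 2.86073 = 24.30508 amu

24.3051 amu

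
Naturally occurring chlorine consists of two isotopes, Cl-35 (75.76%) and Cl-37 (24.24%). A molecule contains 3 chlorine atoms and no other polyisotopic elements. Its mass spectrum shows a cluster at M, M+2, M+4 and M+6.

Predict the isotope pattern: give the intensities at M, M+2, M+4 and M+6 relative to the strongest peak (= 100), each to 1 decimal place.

Each Cl atom is independently Cl-35 (p = 0.7576) or Cl-37 (q = 0.2424); the cluster is the binomial expansion (p + q)^3.
P(M) = 0.7576^3 = 0.434830
P(M+2) = 3 × 0.7576^2 × 0.2424^1 = 0.417382
P(M+4) = 3 × 0.7576^1 × 0.2424^2 = 0.133545
P(M+6) = 0.2424^3 = 0.014243
The M peak is largest (0.434830); scaling to 100 gives 100.0 : 96.0 : 30.7 : 3.3.

100.0 : 96.0 : 30.7 : 3.3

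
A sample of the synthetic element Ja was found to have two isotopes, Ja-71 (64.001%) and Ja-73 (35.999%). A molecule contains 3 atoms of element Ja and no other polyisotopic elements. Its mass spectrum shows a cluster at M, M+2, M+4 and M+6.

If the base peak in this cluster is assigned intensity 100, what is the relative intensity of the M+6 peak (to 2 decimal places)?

(0.64001 + 0.35999)^3 gives M 0.2622, M+2 0.4424, M+4 0.2488, M+6 0.0467; the largest is M+2.
P(M+2) = C(3,1) × 0.64001^2 × 0.35999^1 = 3 × 0.4096128 × 0.35999 = 0.442370 (base)
P(M+6) = C(3,3) × 0.64001^0 × 0.35999^3 = 1 × 1.0000 × 0.04665211 = 0.046652
Relative intensity = 0.046652 / 0.442370 × 100 = 10.55

10.55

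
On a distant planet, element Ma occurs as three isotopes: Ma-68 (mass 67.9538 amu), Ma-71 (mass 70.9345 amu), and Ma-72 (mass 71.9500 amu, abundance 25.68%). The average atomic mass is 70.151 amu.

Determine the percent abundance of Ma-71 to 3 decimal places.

39.285%

Let x and y be the fractions of Ma-68 and Ma-71. Then x + y = 1 − 0.2568 = 0.7432 and 67.9538x + 70.9345y = 70.151 − 0.2568×71.9500 = 51.67424.
Substituting: 67.9538x + 70.9345(0.7432 − x) = 51.67424
(67.9538 − 70.9345)x = -1.0442804  ⇒  x = 0.35035, y = 0.39285
Ma-68: 35.035%, Ma-71: 39.285%.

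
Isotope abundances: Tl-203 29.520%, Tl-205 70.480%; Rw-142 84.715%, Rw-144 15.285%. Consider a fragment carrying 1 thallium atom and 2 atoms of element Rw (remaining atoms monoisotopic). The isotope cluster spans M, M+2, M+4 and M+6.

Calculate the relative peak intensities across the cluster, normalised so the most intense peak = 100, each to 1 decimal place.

36.4 : 100.0 : 32.5 : 2.8

Thallium pattern (n=1): 0.2952 : 0.7048
Element Rw pattern (n=2): 0.71766312 : 0.25897375 : 0.02336312
Convolve the two distributions (both contribute in 2-u steps):
  M: 0.2952×0.71766312 = 0.211854
  M+2: 0.2952×0.25897375 + 0.7048×0.71766312 = 0.582258
  M+4: 0.2952×0.02336312 + 0.7048×0.25897375 = 0.189421
  M+6: 0.7048×0.02336312 = 0.016466
Scale to base peak (0.582258) = 100: 36.4 : 100.0 : 32.5 : 2.8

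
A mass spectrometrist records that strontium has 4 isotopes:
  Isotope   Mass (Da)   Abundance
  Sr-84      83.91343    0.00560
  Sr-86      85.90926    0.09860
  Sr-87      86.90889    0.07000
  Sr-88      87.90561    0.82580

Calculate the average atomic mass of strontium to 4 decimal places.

87.6166 Da

Average mass = Σ (abundance × isotope mass) = 0.00560 × 83.91343 + 0.09860 × 85.90926 + 0.07000 × 86.90889 + 0.82580 × 87.90561
= 0.469915 + 8.470653 + 6.083622 + 72.592453 = 87.616643 Da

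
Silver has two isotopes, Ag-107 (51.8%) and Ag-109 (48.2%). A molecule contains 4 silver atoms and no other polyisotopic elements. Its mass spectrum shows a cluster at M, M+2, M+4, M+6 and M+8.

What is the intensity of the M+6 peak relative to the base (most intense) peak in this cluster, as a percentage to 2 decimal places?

Term probabilities: M 0.0720, M+2 0.2680, M+4 0.3740, M+6 0.2320, M+8 0.0540. Base peak = M+4.
P(M+4) = C(4,2) × 0.518^2 × 0.482^2 = 6 × 0.268324 × 0.232324 = 0.374029 (base)
P(M+6) = C(4,3) × 0.518^1 × 0.482^3 = 4 × 0.5180 × 0.11198017 = 0.232023
Relative intensity = 0.232023 / 0.374029 × 100 = 62.03

62.03%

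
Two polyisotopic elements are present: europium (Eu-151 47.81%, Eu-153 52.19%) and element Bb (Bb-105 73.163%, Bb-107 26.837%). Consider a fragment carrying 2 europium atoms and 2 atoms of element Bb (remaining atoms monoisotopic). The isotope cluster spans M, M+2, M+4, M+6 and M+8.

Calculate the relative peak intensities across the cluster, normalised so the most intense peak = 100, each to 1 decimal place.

Europium pattern (n=2): 0.22857961 : 0.49904078 : 0.27237961
Element Bb pattern (n=2): 0.53528246 : 0.39269509 : 0.07202246
Convolve the two distributions (both contribute in 2-u steps):
  M: 0.22857961×0.53528246 = 0.122355
  M+2: 0.22857961×0.39269509 + 0.49904078×0.53528246 = 0.356890
  M+4: 0.22857961×0.07202246 + 0.49904078×0.39269509 + 0.27237961×0.53528246 = 0.358234
  M+6: 0.49904078×0.07202246 + 0.27237961×0.39269509 = 0.142904
  M+8: 0.27237961×0.07202246 = 0.019617
Scale to base peak (0.358234) = 100: 34.2 : 99.6 : 100.0 : 39.9 : 5.5

34.2 : 99.6 : 100.0 : 39.9 : 5.5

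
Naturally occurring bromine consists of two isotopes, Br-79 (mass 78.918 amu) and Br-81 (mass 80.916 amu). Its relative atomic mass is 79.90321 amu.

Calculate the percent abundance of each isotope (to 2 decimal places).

Writing the weighted mean with unknown fraction x of Br-79:
78.918·x + 80.916·(1 − x) = 79.90321
(78.918 − 80.916)·x = 79.90321 − 80.916
x = -1.01279 / -1.998 = 0.50690 → 50.69% Br-79, 49.31% Br-81.

Br-79: 50.69%, Br-81: 49.31%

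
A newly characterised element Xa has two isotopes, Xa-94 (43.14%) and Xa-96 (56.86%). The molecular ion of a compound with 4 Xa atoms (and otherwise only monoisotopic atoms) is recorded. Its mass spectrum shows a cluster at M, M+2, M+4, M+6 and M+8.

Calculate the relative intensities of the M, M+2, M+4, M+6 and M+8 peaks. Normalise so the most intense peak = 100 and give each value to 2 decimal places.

Expanding (0.4314 + 0.5686)^4:
P(M) = 0.4314^4 = 0.034635
P(M+2) = 4 × 0.4314^3 × 0.5686^1 = 0.182603
P(M+4) = 6 × 0.4314^2 × 0.5686^2 = 0.361015
P(M+6) = 4 × 0.4314^1 × 0.5686^3 = 0.317220
P(M+8) = 0.5686^4 = 0.104527
The M+4 peak is largest (0.361015); scaling to 100 gives 9.59 : 50.58 : 100.00 : 87.87 : 28.95.

9.59 : 50.58 : 100.00 : 87.87 : 28.95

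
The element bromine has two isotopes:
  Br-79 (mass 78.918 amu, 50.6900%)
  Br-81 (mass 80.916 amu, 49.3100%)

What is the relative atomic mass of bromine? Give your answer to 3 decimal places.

The abundance-weighted mean is 0.506900 × 78.918 + 0.493100 × 80.916
= 40.0035 + 39.8997 = 79.9032 amu

79.903 amu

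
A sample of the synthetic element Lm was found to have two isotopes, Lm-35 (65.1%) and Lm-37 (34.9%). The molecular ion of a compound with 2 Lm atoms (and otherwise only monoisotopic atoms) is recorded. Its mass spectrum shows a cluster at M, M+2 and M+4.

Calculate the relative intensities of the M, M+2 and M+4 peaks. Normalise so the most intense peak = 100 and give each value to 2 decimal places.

The 2 Lm atoms are independent, so intensities follow the terms of (0.651 + 0.349)^2.
P(M) = 0.651^2 = 0.423801
P(M+2) = 2 × 0.651^1 × 0.349^1 = 0.454398
P(M+4) = 0.349^2 = 0.121801
The M+2 peak is largest (0.454398); scaling to 100 gives 93.27 : 100.00 : 26.80.

93.27 : 100.00 : 26.80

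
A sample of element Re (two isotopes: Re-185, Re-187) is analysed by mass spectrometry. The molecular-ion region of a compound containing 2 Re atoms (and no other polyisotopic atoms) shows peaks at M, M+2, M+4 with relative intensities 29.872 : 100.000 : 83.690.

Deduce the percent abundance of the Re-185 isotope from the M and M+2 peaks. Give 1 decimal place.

37.4%

If p is the fraction of Re that is Re-185, then I(M+2)/I(M) = [C(2,1)·p^1·(1−p)] / p^2 = 2·(1−p)/p = 100.000/29.872 = 3.3476
(1−p)/p = 3.3476/2 = 1.6738  ⇒  p = 1/(1 + 1.6738) = 0.3740
Re-185: 37.4%, Re-187: 62.6%.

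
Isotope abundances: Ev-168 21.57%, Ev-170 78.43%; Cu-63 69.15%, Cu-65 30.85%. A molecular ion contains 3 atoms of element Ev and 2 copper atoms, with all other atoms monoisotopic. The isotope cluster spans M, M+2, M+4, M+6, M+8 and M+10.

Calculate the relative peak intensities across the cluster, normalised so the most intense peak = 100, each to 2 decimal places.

1.17 : 13.78 : 57.92 : 100.00 : 59.31 : 11.17

Element Ev pattern (n=3): 0.01003576 : 0.10947218 : 0.39804835 : 0.48244371
Copper pattern (n=2): 0.47817225 : 0.4266555 : 0.09517225
Convolve the two distributions (both contribute in 2-u steps):
  M: 0.01003576×0.47817225 = 0.004799
  M+2: 0.01003576×0.4266555 + 0.10947218×0.47817225 = 0.056628
  M+4: 0.01003576×0.09517225 + 0.10947218×0.4266555 + 0.39804835×0.47817225 = 0.237998
  M+6: 0.10947218×0.09517225 + 0.39804835×0.4266555 + 0.48244371×0.47817225 = 0.410939
  M+8: 0.39804835×0.09517225 + 0.48244371×0.4266555 = 0.243720
  M+10: 0.48244371×0.09517225 = 0.045915
Scale to base peak (0.410939) = 100: 1.17 : 13.78 : 57.92 : 100.00 : 59.31 : 11.17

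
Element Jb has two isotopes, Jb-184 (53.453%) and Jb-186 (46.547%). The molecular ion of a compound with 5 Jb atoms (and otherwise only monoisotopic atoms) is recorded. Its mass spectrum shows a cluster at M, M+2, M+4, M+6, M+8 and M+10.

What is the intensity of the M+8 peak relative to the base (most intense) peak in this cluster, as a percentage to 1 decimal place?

37.9%

Binomial terms of (0.53453 + 0.46547)^5: M 0.0436, M+2 0.1900, M+4 0.3309, M+6 0.2882, M+8 0.1255, M+10 0.0219 → M+4 is the base peak.
P(M+4) = C(5,2) × 0.53453^3 × 0.46547^2 = 10 × 0.15272715 × 0.21666232 = 0.330902 (base)
P(M+8) = C(5,4) × 0.53453^1 × 0.46547^4 = 5 × 0.53453 × 0.04694256 = 0.125461
Relative intensity = 0.125461 / 0.330902 × 100 = 37.9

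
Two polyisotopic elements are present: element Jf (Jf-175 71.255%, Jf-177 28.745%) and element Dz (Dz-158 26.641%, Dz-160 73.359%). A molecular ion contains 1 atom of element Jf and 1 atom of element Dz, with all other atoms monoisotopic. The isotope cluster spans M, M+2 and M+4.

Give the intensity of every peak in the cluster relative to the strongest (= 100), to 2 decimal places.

31.68 : 100.00 : 35.19

Element Jf pattern (n=1): 0.71255 : 0.28745
Element Dz pattern (n=1): 0.26641 : 0.73359
Convolve the two distributions (both contribute in 2-u steps):
  M: 0.71255×0.26641 = 0.189830
  M+2: 0.71255×0.73359 + 0.28745×0.26641 = 0.599299
  M+4: 0.28745×0.73359 = 0.210870
Scale to base peak (0.599299) = 100: 31.68 : 100.00 : 35.19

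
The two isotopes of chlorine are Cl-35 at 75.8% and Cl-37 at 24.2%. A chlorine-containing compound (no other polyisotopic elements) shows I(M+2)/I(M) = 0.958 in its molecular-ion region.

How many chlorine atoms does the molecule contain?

3

For n independent Cl atoms, I(M+2)/I(M) = n · (abundance Cl-37) / (abundance Cl-35) = n · 0.242/0.758.
n = 0.958 × 0.758/0.242 = 3.00 ≈ 3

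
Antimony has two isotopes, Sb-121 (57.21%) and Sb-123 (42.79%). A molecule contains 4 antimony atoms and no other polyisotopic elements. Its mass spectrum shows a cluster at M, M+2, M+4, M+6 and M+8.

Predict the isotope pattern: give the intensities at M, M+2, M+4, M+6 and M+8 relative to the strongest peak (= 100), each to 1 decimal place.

29.8 : 89.1 : 100.0 : 49.9 : 9.3

The 4 Sb atoms are independent, so intensities follow the terms of (0.5721 + 0.4279)^4.
P(M) = 0.5721^4 = 0.107124
P(M+2) = 4 × 0.5721^3 × 0.4279^1 = 0.320493
P(M+4) = 6 × 0.5721^2 × 0.4279^2 = 0.359567
P(M+6) = 4 × 0.5721^1 × 0.4279^3 = 0.179291
P(M+8) = 0.4279^4 = 0.033525
The M+4 peak is largest (0.359567); scaling to 100 gives 29.8 : 89.1 : 100.0 : 49.9 : 9.3.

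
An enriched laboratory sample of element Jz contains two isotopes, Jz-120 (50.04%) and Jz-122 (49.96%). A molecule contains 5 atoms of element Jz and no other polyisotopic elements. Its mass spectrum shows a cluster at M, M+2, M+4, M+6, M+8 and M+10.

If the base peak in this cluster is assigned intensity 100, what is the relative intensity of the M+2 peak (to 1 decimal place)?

50.1

(0.5004 + 0.4996)^5 gives M 0.0314, M+2 0.1566, M+4 0.3127, M+6 0.3122, M+8 0.1559, M+10 0.0311; the largest is M+4.
P(M+4) = C(5,2) × 0.5004^3 × 0.4996^2 = 10 × 0.12530024 × 0.24960016 = 0.312750 (base)
P(M+2) = C(5,1) × 0.5004^4 × 0.4996^1 = 5 × 0.06270024 × 0.4996 = 0.156625
Relative intensity = 0.156625 / 0.312750 × 100 = 50.1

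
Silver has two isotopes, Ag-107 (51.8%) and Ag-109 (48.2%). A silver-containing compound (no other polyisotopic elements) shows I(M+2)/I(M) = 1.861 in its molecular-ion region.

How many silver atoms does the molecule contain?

For n independent Ag atoms, I(M+2)/I(M) = n · (abundance Ag-109) / (abundance Ag-107) = n · 0.482/0.518.
n = 1.861 × 0.518/0.482 = 2.00 ≈ 2

2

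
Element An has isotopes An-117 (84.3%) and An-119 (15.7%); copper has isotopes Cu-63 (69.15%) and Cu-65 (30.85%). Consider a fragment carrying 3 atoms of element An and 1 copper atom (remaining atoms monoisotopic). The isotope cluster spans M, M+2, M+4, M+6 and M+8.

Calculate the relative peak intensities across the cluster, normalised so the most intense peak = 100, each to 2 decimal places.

Element An pattern (n=3): 0.59907711 : 0.33471568 : 0.06233732 : 0.00386989
Copper pattern (n=1): 0.6915 : 0.3085
Convolve the two distributions (both contribute in 2-u steps):
  M: 0.59907711×0.6915 = 0.414262
  M+2: 0.59907711×0.3085 + 0.33471568×0.6915 = 0.416271
  M+4: 0.33471568×0.3085 + 0.06233732×0.6915 = 0.146366
  M+6: 0.06233732×0.3085 + 0.00386989×0.6915 = 0.021907
  M+8: 0.00386989×0.3085 = 0.001194
Scale to base peak (0.416271) = 100: 99.52 : 100.00 : 35.16 : 5.26 : 0.29

99.52 : 100.00 : 35.16 : 5.26 : 0.29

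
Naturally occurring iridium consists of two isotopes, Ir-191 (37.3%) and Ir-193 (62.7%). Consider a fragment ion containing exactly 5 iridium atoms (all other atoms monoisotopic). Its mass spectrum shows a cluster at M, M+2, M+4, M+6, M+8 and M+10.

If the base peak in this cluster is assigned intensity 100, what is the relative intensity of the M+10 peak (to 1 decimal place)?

28.3

Binomial terms of (0.373 + 0.627)^5: M 0.0072, M+2 0.0607, M+4 0.2040, M+6 0.3429, M+8 0.2882, M+10 0.0969 → M+6 is the base peak.
P(M+6) = C(5,3) × 0.373^2 × 0.627^3 = 10 × 0.139129 × 0.24649188 = 0.342942 (base)
P(M+10) = C(5,5) × 0.373^0 × 0.627^5 = 1 × 1.0000 × 0.09690311 = 0.096903
Relative intensity = 0.096903 / 0.342942 × 100 = 28.3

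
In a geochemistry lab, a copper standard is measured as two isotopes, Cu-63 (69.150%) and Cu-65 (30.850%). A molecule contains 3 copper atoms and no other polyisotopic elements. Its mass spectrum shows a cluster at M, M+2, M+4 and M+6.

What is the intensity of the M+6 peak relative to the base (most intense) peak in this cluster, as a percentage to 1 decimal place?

6.6%

(0.69150 + 0.30850)^3 gives M 0.3307, M+2 0.4425, M+4 0.1974, M+6 0.0294; the largest is M+2.
P(M+2) = C(3,1) × 0.69150^2 × 0.30850^1 = 3 × 0.47817225 × 0.3085 = 0.442548 (base)
P(M+6) = C(3,3) × 0.69150^0 × 0.30850^3 = 1 × 1.0000 × 0.02936064 = 0.029361
Relative intensity = 0.029361 / 0.442548 × 100 = 6.6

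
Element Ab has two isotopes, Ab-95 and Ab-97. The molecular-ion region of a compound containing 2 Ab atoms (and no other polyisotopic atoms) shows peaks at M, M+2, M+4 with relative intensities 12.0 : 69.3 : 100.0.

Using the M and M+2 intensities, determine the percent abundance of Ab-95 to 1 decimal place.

If p is the fraction of Ab that is Ab-95, then I(M+2)/I(M) = [C(2,1)·p^1·(1−p)] / p^2 = 2·(1−p)/p = 69.3/12.0 = 5.7750
(1−p)/p = 5.7750/2 = 2.8875  ⇒  p = 1/(1 + 2.8875) = 0.2572
Ab-95: 25.7%, Ab-97: 74.3%.

25.7%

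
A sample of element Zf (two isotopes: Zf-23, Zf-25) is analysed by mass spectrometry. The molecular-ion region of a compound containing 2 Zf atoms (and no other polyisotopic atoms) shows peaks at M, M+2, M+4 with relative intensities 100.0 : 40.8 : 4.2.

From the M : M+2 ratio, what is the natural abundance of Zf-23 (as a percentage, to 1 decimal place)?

83.1%

Write p for the Zf-23 fraction. I(M+2)/I(M) = [C(2,1)·p^1·(1−p)] / p^2 = 2·(1−p)/p = 40.8/100.0 = 0.4080
(1−p)/p = 0.4080/2 = 0.2040  ⇒  p = 1/(1 + 0.2040) = 0.8306
Zf-23: 83.1%, Zf-25: 16.9%.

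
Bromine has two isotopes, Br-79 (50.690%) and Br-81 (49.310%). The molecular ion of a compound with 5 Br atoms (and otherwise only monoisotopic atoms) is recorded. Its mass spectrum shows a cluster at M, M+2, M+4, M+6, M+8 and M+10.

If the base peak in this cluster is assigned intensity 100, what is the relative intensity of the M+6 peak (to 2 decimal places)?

(0.50690 + 0.49310)^5 gives M 0.0335, M+2 0.1628, M+4 0.3167, M+6 0.3081, M+8 0.1498, M+10 0.0292; the largest is M+4.
P(M+4) = C(5,2) × 0.50690^3 × 0.49310^2 = 10 × 0.13024674 × 0.24314761 = 0.316692 (base)
P(M+6) = C(5,3) × 0.50690^2 × 0.49310^3 = 10 × 0.25694761 × 0.11989609 = 0.308070
Relative intensity = 0.308070 / 0.316692 × 100 = 97.28

97.28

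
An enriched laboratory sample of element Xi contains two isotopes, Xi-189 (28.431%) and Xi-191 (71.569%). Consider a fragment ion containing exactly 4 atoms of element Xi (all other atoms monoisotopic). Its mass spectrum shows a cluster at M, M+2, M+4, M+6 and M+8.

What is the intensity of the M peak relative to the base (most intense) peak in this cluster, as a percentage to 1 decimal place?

1.6%

(0.28431 + 0.71569)^4 gives M 0.0065, M+2 0.0658, M+4 0.2484, M+6 0.4169, M+8 0.2624; the largest is M+6.
P(M+6) = C(4,3) × 0.28431^1 × 0.71569^3 = 4 × 0.28431 × 0.36658513 = 0.416895 (base)
P(M) = C(4,0) × 0.28431^4 × 0.71569^0 = 1 × 0.00653384 × 1.0000 = 0.006534
Relative intensity = 0.006534 / 0.416895 × 100 = 1.6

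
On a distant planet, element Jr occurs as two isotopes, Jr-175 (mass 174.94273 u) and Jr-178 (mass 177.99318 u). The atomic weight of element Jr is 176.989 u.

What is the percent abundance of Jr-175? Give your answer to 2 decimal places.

32.92%

With x = fraction of Jr-175 (so Jr-178 is 1 − x):
174.94273·x + 177.99318·(1 − x) = 176.989
(174.94273 − 177.99318)·x = 176.989 − 177.99318
x = -1.00418 / -3.05045 = 0.32919 → 32.92% Jr-175, 67.08% Jr-178.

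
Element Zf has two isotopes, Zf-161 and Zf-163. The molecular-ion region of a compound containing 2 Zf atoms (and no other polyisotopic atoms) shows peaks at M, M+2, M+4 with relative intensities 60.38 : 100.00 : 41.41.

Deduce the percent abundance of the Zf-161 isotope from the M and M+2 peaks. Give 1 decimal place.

54.7%

Let p = fractional abundance of Zf-161. I(M+2)/I(M) = [C(2,1)·p^1·(1−p)] / p^2 = 2·(1−p)/p = 100.00/60.38 = 1.6562
(1−p)/p = 1.6562/2 = 0.8281  ⇒  p = 1/(1 + 0.8281) = 0.5470
Zf-161: 54.7%, Zf-163: 45.3%.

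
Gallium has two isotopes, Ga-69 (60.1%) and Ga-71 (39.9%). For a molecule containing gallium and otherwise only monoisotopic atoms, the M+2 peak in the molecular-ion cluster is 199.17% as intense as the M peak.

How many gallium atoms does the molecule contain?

The M+2/M ratio from n Ga atoms is n · q/p = n · 0.399/0.601.
n = 1.9917 × 0.601/0.399 = 3.00 ≈ 3

3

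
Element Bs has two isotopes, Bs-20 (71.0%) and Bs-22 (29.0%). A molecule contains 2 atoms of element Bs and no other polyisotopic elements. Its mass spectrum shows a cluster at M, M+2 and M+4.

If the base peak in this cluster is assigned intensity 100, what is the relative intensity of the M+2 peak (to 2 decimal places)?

Term probabilities: M 0.5041, M+2 0.4118, M+4 0.0841. Base peak = M.
P(M) = C(2,0) × 0.710^2 × 0.290^0 = 1 × 0.5041 × 1.0000 = 0.504100 (base)
P(M+2) = C(2,1) × 0.710^1 × 0.290^1 = 2 × 0.7100 × 0.2900 = 0.411800
Relative intensity = 0.411800 / 0.504100 × 100 = 81.69

81.69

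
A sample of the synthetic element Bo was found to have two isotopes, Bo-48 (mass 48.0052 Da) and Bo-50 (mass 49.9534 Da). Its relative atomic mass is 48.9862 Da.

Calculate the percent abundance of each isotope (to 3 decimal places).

Bo-48: 49.646%, Bo-50: 50.354%

Writing the weighted mean with unknown fraction x of Bo-48:
48.0052·x + 49.9534·(1 − x) = 48.9862
(48.0052 − 49.9534)·x = 48.9862 − 49.9534
x = -0.9672 / -1.9482 = 0.49646 → 49.646% Bo-48, 50.354% Bo-50.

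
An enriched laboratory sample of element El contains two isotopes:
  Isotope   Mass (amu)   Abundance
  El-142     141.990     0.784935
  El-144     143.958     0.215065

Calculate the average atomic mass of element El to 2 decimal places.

Average mass = Σ (abundance × isotope mass) = 0.784935 × 141.990 + 0.215065 × 143.958
= 111.4529 + 30.9603 = 142.4132 amu

142.41 amu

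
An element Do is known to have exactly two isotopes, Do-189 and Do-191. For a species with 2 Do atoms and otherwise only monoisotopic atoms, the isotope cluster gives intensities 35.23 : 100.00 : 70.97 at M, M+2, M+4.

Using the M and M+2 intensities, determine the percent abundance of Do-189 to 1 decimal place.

If p is the fraction of Do that is Do-189, then I(M+2)/I(M) = [C(2,1)·p^1·(1−p)] / p^2 = 2·(1−p)/p = 100.00/35.23 = 2.8385
(1−p)/p = 2.8385/2 = 1.4192  ⇒  p = 1/(1 + 1.4192) = 0.4134
Do-189: 41.3%, Do-191: 58.7%.

41.3%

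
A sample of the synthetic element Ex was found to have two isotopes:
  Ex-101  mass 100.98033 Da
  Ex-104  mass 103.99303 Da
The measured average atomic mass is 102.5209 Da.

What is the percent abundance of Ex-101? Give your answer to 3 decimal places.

48.864%

Let x be the fractional abundance of Ex-101; then Ex-104 has abundance 1 − x.
100.98033·x + 103.99303·(1 − x) = 102.5209
(100.98033 − 103.99303)·x = 102.5209 − 103.99303
x = -1.47213 / -3.01270 = 0.48864 → 48.864% Ex-101, 51.136% Ex-104.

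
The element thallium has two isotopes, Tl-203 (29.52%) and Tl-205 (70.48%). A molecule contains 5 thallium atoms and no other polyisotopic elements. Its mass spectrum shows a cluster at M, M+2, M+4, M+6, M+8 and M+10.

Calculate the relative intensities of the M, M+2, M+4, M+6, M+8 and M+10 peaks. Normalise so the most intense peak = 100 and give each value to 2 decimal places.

Expanding (0.2952 + 0.7048)^5:
P(M) = 0.2952^5 = 0.002242
P(M+2) = 5 × 0.2952^4 × 0.7048^1 = 0.026761
P(M+4) = 10 × 0.2952^3 × 0.7048^2 = 0.127785
P(M+6) = 10 × 0.2952^2 × 0.7048^3 = 0.305092
P(M+8) = 5 × 0.2952^1 × 0.7048^4 = 0.364208
P(M+10) = 0.7048^5 = 0.173912
The M+8 peak is largest (0.364208); scaling to 100 gives 0.62 : 7.35 : 35.09 : 83.77 : 100.00 : 47.75.

0.62 : 7.35 : 35.09 : 83.77 : 100.00 : 47.75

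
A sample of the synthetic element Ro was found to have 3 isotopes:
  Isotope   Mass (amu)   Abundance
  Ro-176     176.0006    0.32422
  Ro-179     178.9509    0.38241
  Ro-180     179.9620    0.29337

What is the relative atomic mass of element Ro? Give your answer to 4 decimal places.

Average mass = Σ (abundance × isotope mass) = 0.32422 × 176.0006 + 0.38241 × 178.9509 + 0.29337 × 179.9620
= 57.06291 + 68.43261 + 52.79545 = 178.29097 amu

178.2910 amu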